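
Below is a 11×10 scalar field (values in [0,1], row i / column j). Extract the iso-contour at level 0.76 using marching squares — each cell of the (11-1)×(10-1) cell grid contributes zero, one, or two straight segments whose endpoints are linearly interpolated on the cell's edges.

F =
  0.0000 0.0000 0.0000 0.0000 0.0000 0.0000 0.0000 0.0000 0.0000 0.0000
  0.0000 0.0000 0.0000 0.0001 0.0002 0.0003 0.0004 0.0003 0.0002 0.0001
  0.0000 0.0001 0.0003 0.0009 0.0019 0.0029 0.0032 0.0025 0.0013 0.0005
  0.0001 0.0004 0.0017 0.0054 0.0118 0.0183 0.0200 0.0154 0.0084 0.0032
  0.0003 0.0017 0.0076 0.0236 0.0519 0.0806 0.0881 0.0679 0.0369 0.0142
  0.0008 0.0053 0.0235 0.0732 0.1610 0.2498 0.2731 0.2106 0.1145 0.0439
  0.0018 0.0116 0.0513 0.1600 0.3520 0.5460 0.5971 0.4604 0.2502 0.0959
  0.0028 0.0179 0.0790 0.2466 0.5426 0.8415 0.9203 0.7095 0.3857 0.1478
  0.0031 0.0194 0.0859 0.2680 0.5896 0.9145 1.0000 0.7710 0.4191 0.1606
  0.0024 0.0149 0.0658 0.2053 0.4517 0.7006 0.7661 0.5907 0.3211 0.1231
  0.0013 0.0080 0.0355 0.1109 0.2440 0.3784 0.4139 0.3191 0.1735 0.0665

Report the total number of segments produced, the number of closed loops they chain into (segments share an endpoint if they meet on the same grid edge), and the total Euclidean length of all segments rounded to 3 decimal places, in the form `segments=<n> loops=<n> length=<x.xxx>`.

segments=12 loops=1 length=7.739

cell (6,4): code 0100 → (6.724,5.000)–(7.000,4.727)
cell (6,5): code 1100 → (6.504,6.000)–(6.724,5.000)
cell (6,6): code 1000 → (7.000,6.760)–(6.504,6.000)
cell (7,4): code 0110 → (7.000,4.727)–(8.000,4.524)
cell (7,6): code 1101 → (7.821,7.000)–(7.000,6.760)
cell (7,7): code 1000 → (8.000,7.031)–(7.821,7.000)
cell (8,4): code 0010 → (8.000,4.524)–(8.722,5.000)
cell (8,5): code 0111 → (8.722,5.000)–(9.000,5.907)
cell (8,6): code 1011 → (9.000,6.035)–(8.061,7.000)
cell (8,7): code 0001 → (8.061,7.000)–(8.000,7.031)
cell (9,5): code 0010 → (9.000,5.907)–(9.017,6.000)
cell (9,6): code 0001 → (9.017,6.000)–(9.000,6.035)
total: 12 segments, chained into 1 closed loop(s), length Σ = 7.738941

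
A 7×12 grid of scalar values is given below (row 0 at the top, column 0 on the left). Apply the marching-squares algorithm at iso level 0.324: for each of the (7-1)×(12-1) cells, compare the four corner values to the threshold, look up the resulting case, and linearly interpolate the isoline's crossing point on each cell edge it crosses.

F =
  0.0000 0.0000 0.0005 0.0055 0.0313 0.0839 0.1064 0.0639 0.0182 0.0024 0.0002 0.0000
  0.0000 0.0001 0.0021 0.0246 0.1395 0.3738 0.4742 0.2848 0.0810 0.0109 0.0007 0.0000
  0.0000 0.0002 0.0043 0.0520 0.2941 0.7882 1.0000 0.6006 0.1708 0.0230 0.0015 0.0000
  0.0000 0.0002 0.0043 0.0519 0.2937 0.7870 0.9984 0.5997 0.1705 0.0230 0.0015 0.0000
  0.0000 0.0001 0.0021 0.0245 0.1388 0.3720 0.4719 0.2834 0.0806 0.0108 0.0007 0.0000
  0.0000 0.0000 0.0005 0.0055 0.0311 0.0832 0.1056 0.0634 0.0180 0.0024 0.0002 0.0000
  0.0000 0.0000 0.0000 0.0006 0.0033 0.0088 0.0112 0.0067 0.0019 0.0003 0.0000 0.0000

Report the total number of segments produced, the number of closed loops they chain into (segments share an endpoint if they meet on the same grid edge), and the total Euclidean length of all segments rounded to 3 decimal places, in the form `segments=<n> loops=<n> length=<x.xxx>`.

cell (0,4): code 0100 → (0.828,5.000)–(1.000,4.787)
cell (0,5): code 1100 → (0.592,6.000)–(0.828,5.000)
cell (0,6): code 1000 → (1.000,6.793)–(0.592,6.000)
cell (1,4): code 0110 → (1.000,4.787)–(2.000,4.061)
cell (1,6): code 1101 → (1.124,7.000)–(1.000,6.793)
cell (1,7): code 1000 → (2.000,7.644)–(1.124,7.000)
cell (2,4): code 0110 → (2.000,4.061)–(3.000,4.061)
cell (2,7): code 1001 → (3.000,7.642)–(2.000,7.644)
cell (3,4): code 0110 → (3.000,4.061)–(4.000,4.794)
cell (3,6): code 1011 → (4.000,6.785)–(3.872,7.000)
cell (3,7): code 0001 → (3.872,7.000)–(3.000,7.642)
cell (4,4): code 0010 → (4.000,4.794)–(4.166,5.000)
cell (4,5): code 0011 → (4.166,5.000)–(4.404,6.000)
cell (4,6): code 0001 → (4.404,6.000)–(4.000,6.785)
total: 14 segments, chained into 1 closed loop(s), length Σ = 11.505440

segments=14 loops=1 length=11.505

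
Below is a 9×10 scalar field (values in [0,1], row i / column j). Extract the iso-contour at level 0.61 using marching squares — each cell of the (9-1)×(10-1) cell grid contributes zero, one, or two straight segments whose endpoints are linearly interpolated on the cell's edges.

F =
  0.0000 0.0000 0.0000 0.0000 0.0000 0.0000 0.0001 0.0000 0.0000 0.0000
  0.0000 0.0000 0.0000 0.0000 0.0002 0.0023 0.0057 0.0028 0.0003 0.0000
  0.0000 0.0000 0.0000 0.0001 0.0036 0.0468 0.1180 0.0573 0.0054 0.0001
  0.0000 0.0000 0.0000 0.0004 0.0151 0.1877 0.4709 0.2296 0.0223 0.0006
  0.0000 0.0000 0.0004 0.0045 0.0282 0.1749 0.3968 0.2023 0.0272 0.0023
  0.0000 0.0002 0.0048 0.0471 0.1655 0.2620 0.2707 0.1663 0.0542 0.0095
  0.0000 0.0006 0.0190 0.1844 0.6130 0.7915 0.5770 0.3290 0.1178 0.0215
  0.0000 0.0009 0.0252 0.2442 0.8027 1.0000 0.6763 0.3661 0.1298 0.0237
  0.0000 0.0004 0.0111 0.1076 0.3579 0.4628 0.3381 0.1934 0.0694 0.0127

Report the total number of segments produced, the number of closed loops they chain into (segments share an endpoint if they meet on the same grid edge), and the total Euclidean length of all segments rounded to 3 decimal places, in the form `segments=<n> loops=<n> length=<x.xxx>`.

cell (5,3): code 0100 → (5.993,4.000)–(6.000,3.993)
cell (5,4): code 1100 → (5.657,5.000)–(5.993,4.000)
cell (5,5): code 1000 → (6.000,5.846)–(5.657,5.000)
cell (6,3): code 0110 → (6.000,3.993)–(7.000,3.655)
cell (6,5): code 1101 → (6.332,6.000)–(6.000,5.846)
cell (6,6): code 1000 → (7.000,6.214)–(6.332,6.000)
cell (7,3): code 0010 → (7.000,3.655)–(7.433,4.000)
cell (7,4): code 0011 → (7.433,4.000)–(7.726,5.000)
cell (7,5): code 0011 → (7.726,5.000)–(7.196,6.000)
cell (7,6): code 0001 → (7.196,6.000)–(7.000,6.214)
total: 10 segments, chained into 1 closed loop(s), length Σ = 7.118022

segments=10 loops=1 length=7.118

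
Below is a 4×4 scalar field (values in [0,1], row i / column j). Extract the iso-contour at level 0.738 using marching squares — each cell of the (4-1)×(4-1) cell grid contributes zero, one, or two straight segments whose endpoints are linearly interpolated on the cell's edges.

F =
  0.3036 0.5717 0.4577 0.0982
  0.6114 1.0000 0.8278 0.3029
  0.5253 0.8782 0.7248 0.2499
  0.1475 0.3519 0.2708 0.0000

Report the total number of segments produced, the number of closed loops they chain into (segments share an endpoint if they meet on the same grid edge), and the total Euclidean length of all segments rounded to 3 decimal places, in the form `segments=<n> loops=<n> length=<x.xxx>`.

segments=8 loops=1 length=5.784

cell (0,0): code 0100 → (0.388,1.000)–(1.000,0.326)
cell (0,1): code 1100 → (0.757,2.000)–(0.388,1.000)
cell (0,2): code 1000 → (1.000,2.171)–(0.757,2.000)
cell (1,0): code 0110 → (1.000,0.326)–(2.000,0.603)
cell (1,1): code 1011 → (2.000,1.914)–(1.872,2.000)
cell (1,2): code 0001 → (1.872,2.000)–(1.000,2.171)
cell (2,0): code 0010 → (2.000,0.603)–(2.266,1.000)
cell (2,1): code 0001 → (2.266,1.000)–(2.000,1.914)
total: 8 segments, chained into 1 closed loop(s), length Σ = 5.783969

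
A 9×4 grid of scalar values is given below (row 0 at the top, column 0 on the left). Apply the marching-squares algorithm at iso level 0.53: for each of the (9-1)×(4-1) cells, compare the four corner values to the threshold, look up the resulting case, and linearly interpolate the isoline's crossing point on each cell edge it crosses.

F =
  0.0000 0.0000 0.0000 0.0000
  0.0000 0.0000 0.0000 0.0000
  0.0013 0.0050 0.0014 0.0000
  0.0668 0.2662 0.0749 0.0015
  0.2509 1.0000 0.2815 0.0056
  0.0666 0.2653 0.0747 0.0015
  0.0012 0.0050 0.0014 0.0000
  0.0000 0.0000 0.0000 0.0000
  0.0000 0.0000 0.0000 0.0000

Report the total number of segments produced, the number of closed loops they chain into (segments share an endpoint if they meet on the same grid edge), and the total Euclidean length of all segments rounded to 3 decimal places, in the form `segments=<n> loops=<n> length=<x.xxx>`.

cell (3,0): code 0100 → (3.359,1.000)–(4.000,0.373)
cell (3,1): code 1000 → (4.000,1.654)–(3.359,1.000)
cell (4,0): code 0010 → (4.000,0.373)–(4.640,1.000)
cell (4,1): code 0001 → (4.640,1.000)–(4.000,1.654)
total: 4 segments, chained into 1 closed loop(s), length Σ = 3.623100

segments=4 loops=1 length=3.623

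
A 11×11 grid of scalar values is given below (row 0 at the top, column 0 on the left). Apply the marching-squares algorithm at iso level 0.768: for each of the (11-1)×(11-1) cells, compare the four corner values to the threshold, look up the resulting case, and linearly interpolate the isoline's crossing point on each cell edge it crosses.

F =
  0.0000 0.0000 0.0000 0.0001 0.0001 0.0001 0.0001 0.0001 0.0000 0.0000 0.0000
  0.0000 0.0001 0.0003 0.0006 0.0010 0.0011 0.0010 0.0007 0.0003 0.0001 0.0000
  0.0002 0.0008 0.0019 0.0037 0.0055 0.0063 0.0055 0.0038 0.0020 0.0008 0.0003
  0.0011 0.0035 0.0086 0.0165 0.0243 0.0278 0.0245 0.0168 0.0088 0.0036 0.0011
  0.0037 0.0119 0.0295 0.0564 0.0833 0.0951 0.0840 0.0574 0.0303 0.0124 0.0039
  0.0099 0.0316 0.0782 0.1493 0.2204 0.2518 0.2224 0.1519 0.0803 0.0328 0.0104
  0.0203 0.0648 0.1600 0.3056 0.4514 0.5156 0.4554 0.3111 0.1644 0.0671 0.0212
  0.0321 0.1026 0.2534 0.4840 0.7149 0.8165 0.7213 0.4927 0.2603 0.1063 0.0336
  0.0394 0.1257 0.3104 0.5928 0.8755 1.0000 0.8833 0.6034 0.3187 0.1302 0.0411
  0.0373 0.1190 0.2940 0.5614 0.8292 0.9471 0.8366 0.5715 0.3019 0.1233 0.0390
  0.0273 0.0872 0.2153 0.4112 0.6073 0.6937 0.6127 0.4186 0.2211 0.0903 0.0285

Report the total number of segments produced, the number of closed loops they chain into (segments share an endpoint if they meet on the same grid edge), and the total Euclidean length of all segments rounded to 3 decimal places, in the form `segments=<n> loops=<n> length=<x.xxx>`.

cell (6,4): code 0100 → (6.839,5.000)–(7.000,4.523)
cell (6,5): code 1000 → (7.000,5.509)–(6.839,5.000)
cell (7,3): code 0100 → (7.331,4.000)–(8.000,3.620)
cell (7,4): code 1110 → (7.000,4.523)–(7.331,4.000)
cell (7,5): code 1101 → (7.288,6.000)–(7.000,5.509)
cell (7,6): code 1000 → (8.000,6.412)–(7.288,6.000)
cell (8,3): code 0110 → (8.000,3.620)–(9.000,3.771)
cell (8,6): code 1001 → (9.000,6.259)–(8.000,6.412)
cell (9,3): code 0010 → (9.000,3.771)–(9.276,4.000)
cell (9,4): code 0011 → (9.276,4.000)–(9.707,5.000)
cell (9,5): code 0011 → (9.707,5.000)–(9.306,6.000)
cell (9,6): code 0001 → (9.306,6.000)–(9.000,6.259)
total: 12 segments, chained into 1 closed loop(s), length Σ = 8.766212

segments=12 loops=1 length=8.766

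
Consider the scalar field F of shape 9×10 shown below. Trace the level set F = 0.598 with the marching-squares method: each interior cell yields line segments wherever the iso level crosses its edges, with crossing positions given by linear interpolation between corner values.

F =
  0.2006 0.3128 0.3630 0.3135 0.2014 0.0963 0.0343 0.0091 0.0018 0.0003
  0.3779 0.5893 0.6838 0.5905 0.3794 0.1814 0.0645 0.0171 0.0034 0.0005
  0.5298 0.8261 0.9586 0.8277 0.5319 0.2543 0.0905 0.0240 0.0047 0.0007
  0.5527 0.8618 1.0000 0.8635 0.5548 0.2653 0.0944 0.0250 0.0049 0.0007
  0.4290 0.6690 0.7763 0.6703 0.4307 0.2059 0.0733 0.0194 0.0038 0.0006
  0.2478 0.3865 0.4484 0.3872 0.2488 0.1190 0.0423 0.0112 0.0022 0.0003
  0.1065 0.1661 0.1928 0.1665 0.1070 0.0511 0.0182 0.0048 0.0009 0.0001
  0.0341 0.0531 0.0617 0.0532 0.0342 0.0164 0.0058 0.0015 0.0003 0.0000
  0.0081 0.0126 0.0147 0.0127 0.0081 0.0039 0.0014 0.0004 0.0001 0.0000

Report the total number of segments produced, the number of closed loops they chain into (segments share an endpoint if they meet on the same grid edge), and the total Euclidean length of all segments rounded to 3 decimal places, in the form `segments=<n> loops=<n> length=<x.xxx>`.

cell (0,1): code 0100 → (0.733,2.000)–(1.000,1.092)
cell (0,2): code 1000 → (1.000,2.920)–(0.733,2.000)
cell (1,0): code 0100 → (1.037,1.000)–(2.000,0.230)
cell (1,1): code 1110 → (1.000,1.092)–(1.037,1.000)
cell (1,2): code 1101 → (1.032,3.000)–(1.000,2.920)
cell (1,3): code 1000 → (2.000,3.777)–(1.032,3.000)
cell (2,0): code 0110 → (2.000,0.230)–(3.000,0.147)
cell (2,3): code 1001 → (3.000,3.860)–(2.000,3.777)
cell (3,0): code 0110 → (3.000,0.147)–(4.000,0.704)
cell (3,3): code 1001 → (4.000,3.302)–(3.000,3.860)
cell (4,0): code 0010 → (4.000,0.704)–(4.251,1.000)
cell (4,1): code 0011 → (4.251,1.000)–(4.544,2.000)
cell (4,2): code 0011 → (4.544,2.000)–(4.255,3.000)
cell (4,3): code 0001 → (4.255,3.000)–(4.000,3.302)
total: 14 segments, chained into 1 closed loop(s), length Σ = 11.727457

segments=14 loops=1 length=11.727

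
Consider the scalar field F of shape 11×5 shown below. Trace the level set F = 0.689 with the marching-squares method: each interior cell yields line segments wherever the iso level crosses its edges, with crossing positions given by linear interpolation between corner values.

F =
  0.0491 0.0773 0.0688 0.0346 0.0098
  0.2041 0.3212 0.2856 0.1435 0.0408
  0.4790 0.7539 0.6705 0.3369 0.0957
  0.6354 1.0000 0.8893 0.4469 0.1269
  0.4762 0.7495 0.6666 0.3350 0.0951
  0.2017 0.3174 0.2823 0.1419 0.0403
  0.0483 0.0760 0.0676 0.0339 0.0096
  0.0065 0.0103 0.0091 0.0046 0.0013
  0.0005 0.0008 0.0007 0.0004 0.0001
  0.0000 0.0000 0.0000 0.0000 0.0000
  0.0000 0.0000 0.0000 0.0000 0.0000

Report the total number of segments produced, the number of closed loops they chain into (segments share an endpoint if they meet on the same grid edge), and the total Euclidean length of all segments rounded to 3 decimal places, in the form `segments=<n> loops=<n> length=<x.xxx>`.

cell (1,0): code 0100 → (1.850,1.000)–(2.000,0.764)
cell (1,1): code 1000 → (2.000,1.778)–(1.850,1.000)
cell (2,0): code 0110 → (2.000,0.764)–(3.000,0.147)
cell (2,1): code 1101 → (2.085,2.000)–(2.000,1.778)
cell (2,2): code 1000 → (3.000,2.453)–(2.085,2.000)
cell (3,0): code 0110 → (3.000,0.147)–(4.000,0.779)
cell (3,1): code 1011 → (4.000,1.730)–(3.899,2.000)
cell (3,2): code 0001 → (3.899,2.000)–(3.000,2.453)
cell (4,0): code 0010 → (4.000,0.779)–(4.140,1.000)
cell (4,1): code 0001 → (4.140,1.000)–(4.000,1.730)
total: 10 segments, chained into 1 closed loop(s), length Σ = 6.988930

segments=10 loops=1 length=6.989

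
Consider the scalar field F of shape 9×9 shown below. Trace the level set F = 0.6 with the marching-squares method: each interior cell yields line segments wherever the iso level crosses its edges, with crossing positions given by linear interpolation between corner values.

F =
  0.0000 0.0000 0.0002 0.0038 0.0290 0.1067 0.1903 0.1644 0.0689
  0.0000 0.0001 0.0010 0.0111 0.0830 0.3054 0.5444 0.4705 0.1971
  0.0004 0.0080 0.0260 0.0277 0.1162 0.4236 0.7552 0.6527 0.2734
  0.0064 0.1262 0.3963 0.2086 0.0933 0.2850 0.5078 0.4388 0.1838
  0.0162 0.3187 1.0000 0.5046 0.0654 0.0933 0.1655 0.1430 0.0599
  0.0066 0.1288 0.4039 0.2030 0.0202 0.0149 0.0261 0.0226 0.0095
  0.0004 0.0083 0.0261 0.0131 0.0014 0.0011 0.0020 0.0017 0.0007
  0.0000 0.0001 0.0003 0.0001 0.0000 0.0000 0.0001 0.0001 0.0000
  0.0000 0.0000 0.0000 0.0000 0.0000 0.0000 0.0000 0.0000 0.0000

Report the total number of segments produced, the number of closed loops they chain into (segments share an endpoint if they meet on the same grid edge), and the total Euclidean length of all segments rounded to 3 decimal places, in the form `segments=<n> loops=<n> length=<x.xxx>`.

cell (1,5): code 0100 → (1.264,6.000)–(2.000,5.532)
cell (1,6): code 1100 → (1.711,7.000)–(1.264,6.000)
cell (1,7): code 1000 → (2.000,7.139)–(1.711,7.000)
cell (2,5): code 0010 → (2.000,5.532)–(2.627,6.000)
cell (2,6): code 0011 → (2.627,6.000)–(2.246,7.000)
cell (2,7): code 0001 → (2.246,7.000)–(2.000,7.139)
cell (3,1): code 0100 → (3.337,2.000)–(4.000,1.413)
cell (3,2): code 1000 → (4.000,2.807)–(3.337,2.000)
cell (4,1): code 0010 → (4.000,1.413)–(4.671,2.000)
cell (4,2): code 0001 → (4.671,2.000)–(4.000,2.807)
total: 10 segments, chained into 2 closed loop(s), length Σ = 8.295542

segments=10 loops=2 length=8.296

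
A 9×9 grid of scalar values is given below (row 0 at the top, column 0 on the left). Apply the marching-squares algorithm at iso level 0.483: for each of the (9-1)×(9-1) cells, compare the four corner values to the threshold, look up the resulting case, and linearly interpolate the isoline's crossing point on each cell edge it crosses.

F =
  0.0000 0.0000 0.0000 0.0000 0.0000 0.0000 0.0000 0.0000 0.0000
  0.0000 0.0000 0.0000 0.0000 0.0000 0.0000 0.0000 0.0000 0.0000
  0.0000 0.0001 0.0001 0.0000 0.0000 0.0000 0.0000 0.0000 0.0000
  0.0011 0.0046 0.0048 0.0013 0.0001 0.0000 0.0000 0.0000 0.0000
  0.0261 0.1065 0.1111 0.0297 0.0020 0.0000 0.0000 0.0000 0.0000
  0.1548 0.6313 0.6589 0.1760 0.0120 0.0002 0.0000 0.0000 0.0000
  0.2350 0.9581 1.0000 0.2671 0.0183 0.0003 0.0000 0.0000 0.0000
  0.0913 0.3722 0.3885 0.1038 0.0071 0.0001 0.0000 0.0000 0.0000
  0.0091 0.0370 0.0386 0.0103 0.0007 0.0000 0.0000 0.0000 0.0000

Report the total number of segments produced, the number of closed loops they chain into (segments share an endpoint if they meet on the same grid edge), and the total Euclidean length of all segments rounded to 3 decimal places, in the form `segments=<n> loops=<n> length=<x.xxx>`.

segments=8 loops=1 length=7.167

cell (4,0): code 0100 → (4.717,1.000)–(5.000,0.689)
cell (4,1): code 1100 → (4.679,2.000)–(4.717,1.000)
cell (4,2): code 1000 → (5.000,2.364)–(4.679,2.000)
cell (5,0): code 0110 → (5.000,0.689)–(6.000,0.343)
cell (5,2): code 1001 → (6.000,2.705)–(5.000,2.364)
cell (6,0): code 0010 → (6.000,0.343)–(6.811,1.000)
cell (6,1): code 0011 → (6.811,1.000)–(6.845,2.000)
cell (6,2): code 0001 → (6.845,2.000)–(6.000,2.705)
total: 8 segments, chained into 1 closed loop(s), length Σ = 7.166756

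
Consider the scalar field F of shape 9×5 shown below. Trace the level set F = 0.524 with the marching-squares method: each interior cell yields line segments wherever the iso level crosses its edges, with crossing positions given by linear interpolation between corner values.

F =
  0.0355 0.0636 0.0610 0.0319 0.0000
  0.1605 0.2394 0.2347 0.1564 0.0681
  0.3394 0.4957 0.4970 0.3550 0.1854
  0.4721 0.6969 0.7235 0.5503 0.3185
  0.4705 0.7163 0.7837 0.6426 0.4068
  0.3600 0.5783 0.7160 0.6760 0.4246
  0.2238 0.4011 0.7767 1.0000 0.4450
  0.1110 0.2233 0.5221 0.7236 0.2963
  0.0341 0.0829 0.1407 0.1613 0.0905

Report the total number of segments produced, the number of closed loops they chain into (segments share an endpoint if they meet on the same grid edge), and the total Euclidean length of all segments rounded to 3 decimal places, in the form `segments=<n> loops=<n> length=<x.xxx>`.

cell (2,0): code 0100 → (2.141,1.000)–(3.000,0.231)
cell (2,1): code 1100 → (2.119,2.000)–(2.141,1.000)
cell (2,2): code 1100 → (2.865,3.000)–(2.119,2.000)
cell (2,3): code 1000 → (3.000,3.113)–(2.865,3.000)
cell (3,0): code 0110 → (3.000,0.231)–(4.000,0.218)
cell (3,3): code 1001 → (4.000,3.503)–(3.000,3.113)
cell (4,0): code 0110 → (4.000,0.218)–(5.000,0.751)
cell (4,3): code 1001 → (5.000,3.605)–(4.000,3.503)
cell (5,0): code 0010 → (5.000,0.751)–(5.306,1.000)
cell (5,1): code 0111 → (5.306,1.000)–(6.000,1.327)
cell (5,3): code 1001 → (6.000,3.858)–(5.000,3.605)
cell (6,1): code 0010 → (6.000,1.327)–(6.993,2.000)
cell (6,2): code 0111 → (6.993,2.000)–(7.000,2.009)
cell (6,3): code 1001 → (7.000,3.467)–(6.000,3.858)
cell (7,2): code 0010 → (7.000,2.009)–(7.355,3.000)
cell (7,3): code 0001 → (7.355,3.000)–(7.000,3.467)
total: 16 segments, chained into 1 closed loop(s), length Σ = 13.905825

segments=16 loops=1 length=13.906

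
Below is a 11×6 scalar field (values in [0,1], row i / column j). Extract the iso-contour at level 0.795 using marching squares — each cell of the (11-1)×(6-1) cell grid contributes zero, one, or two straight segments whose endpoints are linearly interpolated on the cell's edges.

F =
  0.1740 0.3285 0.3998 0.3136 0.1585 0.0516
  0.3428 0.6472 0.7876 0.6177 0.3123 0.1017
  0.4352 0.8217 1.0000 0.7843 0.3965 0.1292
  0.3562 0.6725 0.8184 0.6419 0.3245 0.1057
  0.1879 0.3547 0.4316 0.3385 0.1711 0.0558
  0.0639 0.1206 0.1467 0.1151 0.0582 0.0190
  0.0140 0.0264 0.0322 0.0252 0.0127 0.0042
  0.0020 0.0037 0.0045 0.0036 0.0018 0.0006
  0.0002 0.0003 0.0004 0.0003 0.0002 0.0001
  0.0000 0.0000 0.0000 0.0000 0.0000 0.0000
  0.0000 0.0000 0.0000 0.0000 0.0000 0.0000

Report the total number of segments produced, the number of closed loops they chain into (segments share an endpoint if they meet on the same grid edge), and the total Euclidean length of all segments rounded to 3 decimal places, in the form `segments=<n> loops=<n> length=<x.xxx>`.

segments=8 loops=1 length=5.786

cell (1,0): code 0100 → (1.847,1.000)–(2.000,0.931)
cell (1,1): code 1100 → (1.035,2.000)–(1.847,1.000)
cell (1,2): code 1000 → (2.000,2.950)–(1.035,2.000)
cell (2,0): code 0010 → (2.000,0.931)–(2.179,1.000)
cell (2,1): code 0111 → (2.179,1.000)–(3.000,1.840)
cell (2,2): code 1001 → (3.000,2.133)–(2.000,2.950)
cell (3,1): code 0010 → (3.000,1.840)–(3.060,2.000)
cell (3,2): code 0001 → (3.060,2.000)–(3.000,2.133)
total: 8 segments, chained into 1 closed loop(s), length Σ = 5.785808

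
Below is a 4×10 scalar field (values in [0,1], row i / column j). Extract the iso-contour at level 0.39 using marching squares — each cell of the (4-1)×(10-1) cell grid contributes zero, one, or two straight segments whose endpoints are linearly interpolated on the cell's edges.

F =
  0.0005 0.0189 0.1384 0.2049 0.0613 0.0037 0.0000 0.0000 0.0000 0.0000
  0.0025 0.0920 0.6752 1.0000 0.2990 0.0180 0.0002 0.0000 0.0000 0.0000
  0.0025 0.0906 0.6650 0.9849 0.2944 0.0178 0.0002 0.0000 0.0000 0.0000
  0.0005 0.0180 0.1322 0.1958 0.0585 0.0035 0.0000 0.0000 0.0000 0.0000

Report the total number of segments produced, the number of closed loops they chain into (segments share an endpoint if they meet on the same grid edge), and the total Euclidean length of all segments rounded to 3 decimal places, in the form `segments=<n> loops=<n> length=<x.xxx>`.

cell (0,1): code 0100 → (0.469,2.000)–(1.000,1.511)
cell (0,2): code 1100 → (0.233,3.000)–(0.469,2.000)
cell (0,3): code 1000 → (1.000,3.870)–(0.233,3.000)
cell (1,1): code 0110 → (1.000,1.511)–(2.000,1.521)
cell (1,3): code 1001 → (2.000,3.862)–(1.000,3.870)
cell (2,1): code 0010 → (2.000,1.521)–(2.516,2.000)
cell (2,2): code 0011 → (2.516,2.000)–(2.754,3.000)
cell (2,3): code 0001 → (2.754,3.000)–(2.000,3.862)
total: 8 segments, chained into 1 closed loop(s), length Σ = 7.786428

segments=8 loops=1 length=7.786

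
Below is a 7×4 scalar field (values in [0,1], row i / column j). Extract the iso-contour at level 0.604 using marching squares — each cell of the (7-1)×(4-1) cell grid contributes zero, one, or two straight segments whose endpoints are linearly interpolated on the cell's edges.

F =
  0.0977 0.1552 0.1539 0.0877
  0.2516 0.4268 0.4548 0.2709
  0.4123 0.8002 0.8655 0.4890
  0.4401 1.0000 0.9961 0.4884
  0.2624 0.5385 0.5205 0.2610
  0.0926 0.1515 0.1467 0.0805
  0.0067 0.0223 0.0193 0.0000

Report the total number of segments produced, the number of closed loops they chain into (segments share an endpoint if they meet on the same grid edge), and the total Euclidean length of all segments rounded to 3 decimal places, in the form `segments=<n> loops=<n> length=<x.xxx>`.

segments=8 loops=1 length=7.943

cell (1,0): code 0100 → (1.475,1.000)–(2.000,0.494)
cell (1,1): code 1100 → (1.363,2.000)–(1.475,1.000)
cell (1,2): code 1000 → (2.000,2.695)–(1.363,2.000)
cell (2,0): code 0110 → (2.000,0.494)–(3.000,0.293)
cell (2,2): code 1001 → (3.000,2.772)–(2.000,2.695)
cell (3,0): code 0010 → (3.000,0.293)–(3.858,1.000)
cell (3,1): code 0011 → (3.858,1.000)–(3.824,2.000)
cell (3,2): code 0001 → (3.824,2.000)–(3.000,2.772)
total: 8 segments, chained into 1 closed loop(s), length Σ = 7.943073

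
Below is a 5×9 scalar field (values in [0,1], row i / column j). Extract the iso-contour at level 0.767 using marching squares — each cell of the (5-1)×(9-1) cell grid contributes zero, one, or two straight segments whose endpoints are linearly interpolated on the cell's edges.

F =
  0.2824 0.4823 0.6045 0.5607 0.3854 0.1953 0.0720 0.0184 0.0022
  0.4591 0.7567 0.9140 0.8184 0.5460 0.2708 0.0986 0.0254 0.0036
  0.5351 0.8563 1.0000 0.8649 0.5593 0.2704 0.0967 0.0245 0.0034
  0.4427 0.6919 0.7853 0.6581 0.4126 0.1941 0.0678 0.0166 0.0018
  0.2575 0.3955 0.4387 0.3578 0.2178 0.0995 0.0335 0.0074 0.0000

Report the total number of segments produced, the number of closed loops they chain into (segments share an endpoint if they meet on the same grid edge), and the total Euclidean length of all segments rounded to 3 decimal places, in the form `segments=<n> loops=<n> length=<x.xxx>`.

cell (0,1): code 0100 → (0.525,2.000)–(1.000,1.065)
cell (0,2): code 1100 → (0.801,3.000)–(0.525,2.000)
cell (0,3): code 1000 → (1.000,3.189)–(0.801,3.000)
cell (1,0): code 0100 → (1.103,1.000)–(2.000,0.722)
cell (1,1): code 1110 → (1.000,1.065)–(1.103,1.000)
cell (1,3): code 1001 → (2.000,3.320)–(1.000,3.189)
cell (2,0): code 0010 → (2.000,0.722)–(2.543,1.000)
cell (2,1): code 0111 → (2.543,1.000)–(3.000,1.804)
cell (2,2): code 1011 → (3.000,2.144)–(2.473,3.000)
cell (2,3): code 0001 → (2.473,3.000)–(2.000,3.320)
cell (3,1): code 0010 → (3.000,1.804)–(3.053,2.000)
cell (3,2): code 0001 → (3.053,2.000)–(3.000,2.144)
total: 12 segments, chained into 1 closed loop(s), length Σ = 7.897726

segments=12 loops=1 length=7.898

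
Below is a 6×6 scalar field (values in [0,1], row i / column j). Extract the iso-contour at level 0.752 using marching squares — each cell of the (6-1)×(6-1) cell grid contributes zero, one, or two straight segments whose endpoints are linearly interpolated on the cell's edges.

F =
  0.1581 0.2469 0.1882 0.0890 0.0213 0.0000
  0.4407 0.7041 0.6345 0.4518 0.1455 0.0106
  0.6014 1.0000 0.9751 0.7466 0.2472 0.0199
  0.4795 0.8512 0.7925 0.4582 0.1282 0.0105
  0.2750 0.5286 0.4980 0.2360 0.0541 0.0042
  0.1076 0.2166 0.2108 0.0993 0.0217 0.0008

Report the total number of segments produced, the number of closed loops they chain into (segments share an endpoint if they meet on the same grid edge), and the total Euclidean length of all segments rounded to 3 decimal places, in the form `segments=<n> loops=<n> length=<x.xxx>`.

segments=8 loops=1 length=7.218

cell (1,0): code 0100 → (1.162,1.000)–(2.000,0.378)
cell (1,1): code 1100 → (1.345,2.000)–(1.162,1.000)
cell (1,2): code 1000 → (2.000,2.976)–(1.345,2.000)
cell (2,0): code 0110 → (2.000,0.378)–(3.000,0.733)
cell (2,2): code 1001 → (3.000,2.121)–(2.000,2.976)
cell (3,0): code 0010 → (3.000,0.733)–(3.308,1.000)
cell (3,1): code 0011 → (3.308,1.000)–(3.138,2.000)
cell (3,2): code 0001 → (3.138,2.000)–(3.000,2.121)
total: 8 segments, chained into 1 closed loop(s), length Σ = 7.218023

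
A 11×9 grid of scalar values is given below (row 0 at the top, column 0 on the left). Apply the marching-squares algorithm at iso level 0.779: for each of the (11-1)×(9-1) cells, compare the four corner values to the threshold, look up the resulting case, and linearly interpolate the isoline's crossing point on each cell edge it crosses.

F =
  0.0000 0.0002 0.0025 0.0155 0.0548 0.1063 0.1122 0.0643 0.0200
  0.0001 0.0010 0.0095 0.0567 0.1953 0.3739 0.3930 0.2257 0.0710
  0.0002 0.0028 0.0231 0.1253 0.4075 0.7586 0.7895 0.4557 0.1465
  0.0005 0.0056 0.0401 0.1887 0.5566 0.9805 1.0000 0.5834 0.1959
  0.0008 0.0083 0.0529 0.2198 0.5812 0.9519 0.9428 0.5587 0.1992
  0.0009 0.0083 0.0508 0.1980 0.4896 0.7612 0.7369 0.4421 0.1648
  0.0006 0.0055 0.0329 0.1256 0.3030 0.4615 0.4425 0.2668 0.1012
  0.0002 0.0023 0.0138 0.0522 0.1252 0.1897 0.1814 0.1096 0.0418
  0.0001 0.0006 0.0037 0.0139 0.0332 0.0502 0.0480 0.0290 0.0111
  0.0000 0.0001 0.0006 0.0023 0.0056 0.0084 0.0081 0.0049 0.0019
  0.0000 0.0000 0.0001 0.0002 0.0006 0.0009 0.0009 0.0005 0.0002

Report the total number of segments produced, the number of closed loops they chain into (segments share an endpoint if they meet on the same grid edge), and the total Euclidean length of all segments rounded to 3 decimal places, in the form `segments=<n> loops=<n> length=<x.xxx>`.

cell (1,5): code 0100 → (1.974,6.000)–(2.000,5.660)
cell (1,6): code 1000 → (2.000,6.031)–(1.974,6.000)
cell (2,4): code 0100 → (2.092,5.000)–(3.000,4.525)
cell (2,5): code 1110 → (2.000,5.660)–(2.092,5.000)
cell (2,6): code 1001 → (3.000,6.530)–(2.000,6.031)
cell (3,4): code 0110 → (3.000,4.525)–(4.000,4.534)
cell (3,6): code 1001 → (4.000,6.426)–(3.000,6.530)
cell (4,4): code 0010 → (4.000,4.534)–(4.907,5.000)
cell (4,5): code 0011 → (4.907,5.000)–(4.796,6.000)
cell (4,6): code 0001 → (4.796,6.000)–(4.000,6.426)
total: 10 segments, chained into 1 closed loop(s), length Σ = 8.124891

segments=10 loops=1 length=8.125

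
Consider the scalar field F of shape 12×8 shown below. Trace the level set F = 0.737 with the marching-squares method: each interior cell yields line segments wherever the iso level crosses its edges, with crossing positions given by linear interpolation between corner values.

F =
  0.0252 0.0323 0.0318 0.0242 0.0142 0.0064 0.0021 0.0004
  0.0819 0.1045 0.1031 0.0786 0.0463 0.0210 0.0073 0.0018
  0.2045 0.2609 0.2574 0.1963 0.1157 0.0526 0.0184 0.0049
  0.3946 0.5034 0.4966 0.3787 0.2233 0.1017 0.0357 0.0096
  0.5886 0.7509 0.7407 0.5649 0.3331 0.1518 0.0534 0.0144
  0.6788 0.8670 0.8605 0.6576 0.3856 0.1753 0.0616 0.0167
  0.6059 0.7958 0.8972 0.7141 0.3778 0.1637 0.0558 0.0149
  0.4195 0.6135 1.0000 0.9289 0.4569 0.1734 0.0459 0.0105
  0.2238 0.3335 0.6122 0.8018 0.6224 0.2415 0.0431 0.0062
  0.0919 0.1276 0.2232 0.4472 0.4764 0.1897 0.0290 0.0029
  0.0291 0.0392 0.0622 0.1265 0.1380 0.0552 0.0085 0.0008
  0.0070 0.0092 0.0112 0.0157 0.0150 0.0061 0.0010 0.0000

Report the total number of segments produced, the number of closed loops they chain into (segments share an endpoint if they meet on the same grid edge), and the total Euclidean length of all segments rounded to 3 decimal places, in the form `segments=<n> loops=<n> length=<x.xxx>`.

cell (3,0): code 0100 → (3.944,1.000)–(4.000,0.914)
cell (3,1): code 1100 → (3.985,2.000)–(3.944,1.000)
cell (3,2): code 1000 → (4.000,2.021)–(3.985,2.000)
cell (4,0): code 0110 → (4.000,0.914)–(5.000,0.309)
cell (4,2): code 1001 → (5.000,2.609)–(4.000,2.021)
cell (5,0): code 0110 → (5.000,0.309)–(6.000,0.690)
cell (5,2): code 1001 → (6.000,2.875)–(5.000,2.609)
cell (6,0): code 0010 → (6.000,0.690)–(6.323,1.000)
cell (6,1): code 0111 → (6.323,1.000)–(7.000,1.320)
cell (6,2): code 1101 → (6.107,3.000)–(6.000,2.875)
cell (6,3): code 1000 → (7.000,3.407)–(6.107,3.000)
cell (7,1): code 0010 → (7.000,1.320)–(7.678,2.000)
cell (7,2): code 0111 → (7.678,2.000)–(8.000,2.658)
cell (7,3): code 1001 → (8.000,3.361)–(7.000,3.407)
cell (8,2): code 0010 → (8.000,2.658)–(8.183,3.000)
cell (8,3): code 0001 → (8.183,3.000)–(8.000,3.361)
total: 16 segments, chained into 1 closed loop(s), length Σ = 11.391719

segments=16 loops=1 length=11.392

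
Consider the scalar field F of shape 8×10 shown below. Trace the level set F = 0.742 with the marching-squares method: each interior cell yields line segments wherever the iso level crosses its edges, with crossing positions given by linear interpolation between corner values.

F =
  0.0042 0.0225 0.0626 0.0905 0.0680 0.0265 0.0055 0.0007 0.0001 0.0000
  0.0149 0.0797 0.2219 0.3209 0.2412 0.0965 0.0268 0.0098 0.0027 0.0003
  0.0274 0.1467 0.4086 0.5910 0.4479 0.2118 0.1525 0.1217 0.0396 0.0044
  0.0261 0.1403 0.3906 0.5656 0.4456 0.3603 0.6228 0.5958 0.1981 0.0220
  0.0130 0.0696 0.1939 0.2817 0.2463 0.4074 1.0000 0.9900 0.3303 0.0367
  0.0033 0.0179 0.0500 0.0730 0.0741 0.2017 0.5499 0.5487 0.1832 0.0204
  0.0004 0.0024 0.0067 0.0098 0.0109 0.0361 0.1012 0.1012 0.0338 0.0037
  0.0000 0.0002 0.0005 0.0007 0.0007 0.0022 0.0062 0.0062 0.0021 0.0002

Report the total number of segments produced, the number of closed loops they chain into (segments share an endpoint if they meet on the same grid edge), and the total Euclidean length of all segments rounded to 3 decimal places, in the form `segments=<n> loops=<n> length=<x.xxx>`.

segments=6 loops=1 length=4.941

cell (3,5): code 0100 → (3.316,6.000)–(4.000,5.565)
cell (3,6): code 1100 → (3.371,7.000)–(3.316,6.000)
cell (3,7): code 1000 → (4.000,7.376)–(3.371,7.000)
cell (4,5): code 0010 → (4.000,5.565)–(4.573,6.000)
cell (4,6): code 0011 → (4.573,6.000)–(4.562,7.000)
cell (4,7): code 0001 → (4.562,7.000)–(4.000,7.376)
total: 6 segments, chained into 1 closed loop(s), length Σ = 4.941163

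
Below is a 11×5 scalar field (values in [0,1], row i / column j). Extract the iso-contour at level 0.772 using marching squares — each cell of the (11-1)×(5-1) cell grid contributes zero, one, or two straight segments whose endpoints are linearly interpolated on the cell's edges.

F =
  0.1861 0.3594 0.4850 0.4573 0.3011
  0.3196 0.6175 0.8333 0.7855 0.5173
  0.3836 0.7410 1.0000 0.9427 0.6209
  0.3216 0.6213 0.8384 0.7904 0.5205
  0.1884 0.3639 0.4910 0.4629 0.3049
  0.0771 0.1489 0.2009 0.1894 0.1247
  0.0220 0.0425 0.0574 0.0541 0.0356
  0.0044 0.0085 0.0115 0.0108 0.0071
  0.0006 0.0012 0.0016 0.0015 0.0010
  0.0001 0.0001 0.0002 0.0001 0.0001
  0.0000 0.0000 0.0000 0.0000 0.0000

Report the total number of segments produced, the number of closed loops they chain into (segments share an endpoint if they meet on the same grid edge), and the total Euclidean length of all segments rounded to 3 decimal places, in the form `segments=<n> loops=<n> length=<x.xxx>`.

cell (0,1): code 0100 → (0.824,2.000)–(1.000,1.716)
cell (0,2): code 1100 → (0.959,3.000)–(0.824,2.000)
cell (0,3): code 1000 → (1.000,3.050)–(0.959,3.000)
cell (1,1): code 0110 → (1.000,1.716)–(2.000,1.120)
cell (1,3): code 1001 → (2.000,3.530)–(1.000,3.050)
cell (2,1): code 0110 → (2.000,1.120)–(3.000,1.694)
cell (2,3): code 1001 → (3.000,3.068)–(2.000,3.530)
cell (3,1): code 0010 → (3.000,1.694)–(3.191,2.000)
cell (3,2): code 0011 → (3.191,2.000)–(3.056,3.000)
cell (3,3): code 0001 → (3.056,3.000)–(3.000,3.068)
total: 10 segments, chained into 1 closed loop(s), length Σ = 7.394778

segments=10 loops=1 length=7.395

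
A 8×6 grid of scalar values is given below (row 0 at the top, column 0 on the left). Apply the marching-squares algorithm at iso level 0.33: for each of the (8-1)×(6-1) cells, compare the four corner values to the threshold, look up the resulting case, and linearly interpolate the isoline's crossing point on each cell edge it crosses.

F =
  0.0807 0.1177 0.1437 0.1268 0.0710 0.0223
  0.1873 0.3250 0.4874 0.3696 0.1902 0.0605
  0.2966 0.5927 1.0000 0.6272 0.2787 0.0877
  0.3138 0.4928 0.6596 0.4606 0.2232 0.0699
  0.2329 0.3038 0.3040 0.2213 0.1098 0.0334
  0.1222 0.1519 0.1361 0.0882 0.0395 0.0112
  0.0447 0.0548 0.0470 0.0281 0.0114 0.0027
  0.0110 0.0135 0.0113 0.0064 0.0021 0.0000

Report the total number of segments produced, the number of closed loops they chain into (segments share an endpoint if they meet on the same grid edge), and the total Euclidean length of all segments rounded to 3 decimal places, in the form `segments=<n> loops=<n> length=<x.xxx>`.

segments=12 loops=1 length=11.076

cell (0,1): code 0100 → (0.542,2.000)–(1.000,1.031)
cell (0,2): code 1100 → (0.837,3.000)–(0.542,2.000)
cell (0,3): code 1000 → (1.000,3.221)–(0.837,3.000)
cell (1,0): code 0100 → (1.019,1.000)–(2.000,0.113)
cell (1,1): code 1110 → (1.000,1.031)–(1.019,1.000)
cell (1,3): code 1001 → (2.000,3.853)–(1.000,3.221)
cell (2,0): code 0110 → (2.000,0.113)–(3.000,0.091)
cell (2,3): code 1001 → (3.000,3.550)–(2.000,3.853)
cell (3,0): code 0010 → (3.000,0.091)–(3.861,1.000)
cell (3,1): code 0011 → (3.861,1.000)–(3.927,2.000)
cell (3,2): code 0011 → (3.927,2.000)–(3.546,3.000)
cell (3,3): code 0001 → (3.546,3.000)–(3.000,3.550)
total: 12 segments, chained into 1 closed loop(s), length Σ = 11.075847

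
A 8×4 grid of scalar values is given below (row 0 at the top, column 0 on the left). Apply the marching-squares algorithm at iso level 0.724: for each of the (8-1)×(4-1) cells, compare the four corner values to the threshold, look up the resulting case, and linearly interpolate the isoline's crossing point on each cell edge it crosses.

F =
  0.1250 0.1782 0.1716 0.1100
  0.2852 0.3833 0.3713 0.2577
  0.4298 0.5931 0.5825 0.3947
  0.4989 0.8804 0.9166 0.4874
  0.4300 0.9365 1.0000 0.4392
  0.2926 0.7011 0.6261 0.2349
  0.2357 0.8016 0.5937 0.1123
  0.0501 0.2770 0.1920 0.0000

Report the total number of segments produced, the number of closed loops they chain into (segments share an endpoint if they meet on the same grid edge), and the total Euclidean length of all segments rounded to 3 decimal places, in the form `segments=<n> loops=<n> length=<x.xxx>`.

cell (2,0): code 0100 → (2.456,1.000)–(3.000,0.590)
cell (2,1): code 1100 → (2.424,2.000)–(2.456,1.000)
cell (2,2): code 1000 → (3.000,2.449)–(2.424,2.000)
cell (3,0): code 0110 → (3.000,0.590)–(4.000,0.580)
cell (3,2): code 1001 → (4.000,2.492)–(3.000,2.449)
cell (4,0): code 0010 → (4.000,0.580)–(4.903,1.000)
cell (4,1): code 0011 → (4.903,1.000)–(4.738,2.000)
cell (4,2): code 0001 → (4.738,2.000)–(4.000,2.492)
cell (5,0): code 0100 → (5.228,1.000)–(6.000,0.863)
cell (5,1): code 1000 → (6.000,1.373)–(5.228,1.000)
cell (6,0): code 0010 → (6.000,0.863)–(6.148,1.000)
cell (6,1): code 0001 → (6.148,1.000)–(6.000,1.373)
total: 12 segments, chained into 2 closed loop(s), length Σ = 9.554661

segments=12 loops=2 length=9.555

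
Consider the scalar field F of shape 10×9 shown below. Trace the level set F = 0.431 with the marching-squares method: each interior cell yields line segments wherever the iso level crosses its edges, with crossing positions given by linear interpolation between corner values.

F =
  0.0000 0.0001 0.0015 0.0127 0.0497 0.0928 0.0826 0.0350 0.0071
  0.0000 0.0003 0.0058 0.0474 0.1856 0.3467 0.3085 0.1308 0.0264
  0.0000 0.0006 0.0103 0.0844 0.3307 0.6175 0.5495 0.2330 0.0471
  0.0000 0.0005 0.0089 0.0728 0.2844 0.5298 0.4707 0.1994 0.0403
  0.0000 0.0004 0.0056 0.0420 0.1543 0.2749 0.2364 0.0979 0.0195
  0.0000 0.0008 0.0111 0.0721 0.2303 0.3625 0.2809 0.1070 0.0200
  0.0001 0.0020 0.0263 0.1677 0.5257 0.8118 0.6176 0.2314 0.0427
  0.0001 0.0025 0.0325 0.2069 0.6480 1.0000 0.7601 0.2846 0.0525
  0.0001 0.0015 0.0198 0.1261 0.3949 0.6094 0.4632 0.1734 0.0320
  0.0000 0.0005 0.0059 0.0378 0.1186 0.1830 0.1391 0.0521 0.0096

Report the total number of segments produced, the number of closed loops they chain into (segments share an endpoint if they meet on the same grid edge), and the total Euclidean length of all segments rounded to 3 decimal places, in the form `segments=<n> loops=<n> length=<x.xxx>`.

segments=20 loops=2 length=16.312

cell (1,4): code 0100 → (1.311,5.000)–(2.000,4.350)
cell (1,5): code 1100 → (1.508,6.000)–(1.311,5.000)
cell (1,6): code 1000 → (2.000,6.374)–(1.508,6.000)
cell (2,4): code 0110 → (2.000,4.350)–(3.000,4.597)
cell (2,6): code 1001 → (3.000,6.146)–(2.000,6.374)
cell (3,4): code 0010 → (3.000,4.597)–(3.388,5.000)
cell (3,5): code 0011 → (3.388,5.000)–(3.169,6.000)
cell (3,6): code 0001 → (3.169,6.000)–(3.000,6.146)
cell (5,3): code 0100 → (5.679,4.000)–(6.000,3.735)
cell (5,4): code 1100 → (5.152,5.000)–(5.679,4.000)
cell (5,5): code 1100 → (5.446,6.000)–(5.152,5.000)
cell (5,6): code 1000 → (6.000,6.483)–(5.446,6.000)
cell (6,3): code 0110 → (6.000,3.735)–(7.000,3.508)
cell (6,6): code 1001 → (7.000,6.692)–(6.000,6.483)
cell (7,3): code 0010 → (7.000,3.508)–(7.857,4.000)
cell (7,4): code 0111 → (7.857,4.000)–(8.000,4.168)
cell (7,6): code 1001 → (8.000,6.111)–(7.000,6.692)
cell (8,4): code 0010 → (8.000,4.168)–(8.418,5.000)
cell (8,5): code 0011 → (8.418,5.000)–(8.099,6.000)
cell (8,6): code 0001 → (8.099,6.000)–(8.000,6.111)
total: 20 segments, chained into 2 closed loop(s), length Σ = 16.312426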